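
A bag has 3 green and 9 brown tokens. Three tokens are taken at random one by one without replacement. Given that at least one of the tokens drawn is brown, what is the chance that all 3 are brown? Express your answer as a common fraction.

28/73

P(all 3 brown) = C(9,3)/C(12,3) = 21/55; P(at least one brown) = 1 − C(3,3)/C(12,3) = 219/220.
Since 'all 3 brown' ⊆ 'at least one brown', P(all 3 | at least one) = 21/55 / 219/220 = 28/73 ≈ 0.3836.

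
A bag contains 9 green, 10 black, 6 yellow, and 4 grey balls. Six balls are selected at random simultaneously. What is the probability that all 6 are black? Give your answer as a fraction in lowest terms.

Unordered draws without replacement: count favorable combinations over C(29,6).
Favorable = C(9,0) · C(10,6) · C(6,0) · C(4,0) = 210; total = C(29,6) = 475020.
P = 210/475020 = 1/2262 ≈ 0.0004.

1/2262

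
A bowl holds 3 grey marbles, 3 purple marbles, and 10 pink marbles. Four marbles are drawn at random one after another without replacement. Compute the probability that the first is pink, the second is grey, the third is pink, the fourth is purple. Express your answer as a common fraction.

27/1456

Multiply the conditional probability of each draw in order, without replacement, so each draw removes one from its color and from the total.
P = (10/16) · (3/15) · (9/14) · (3/13) = 27/1456 ≈ 0.0185.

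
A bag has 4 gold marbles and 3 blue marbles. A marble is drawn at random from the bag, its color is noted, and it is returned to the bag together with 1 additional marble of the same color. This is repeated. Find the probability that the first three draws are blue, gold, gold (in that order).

5/42

Track the composition after each reinforcement of +1.
P = (3/7) · (4/8) · (5/9) = 5/42 ≈ 0.1190.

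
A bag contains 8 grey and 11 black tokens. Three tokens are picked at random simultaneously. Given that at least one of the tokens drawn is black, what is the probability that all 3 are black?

15/83

P(all 3 black) = C(11,3)/C(19,3) = 55/323; P(at least one black) = 1 − C(8,3)/C(19,3) = 913/969.
Since 'all 3 black' ⊆ 'at least one black', P(all 3 | at least one) = 55/323 / 913/969 = 15/83 ≈ 0.1807.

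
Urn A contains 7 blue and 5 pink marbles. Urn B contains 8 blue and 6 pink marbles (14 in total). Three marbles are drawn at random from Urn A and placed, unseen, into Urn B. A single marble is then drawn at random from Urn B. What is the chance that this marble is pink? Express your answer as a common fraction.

Condition on how many of the transferred marbles are pink (from Urn A: 5 pink of 12; then Urn B has 17 total).
  0 pink: C(5,0)C(7,3)/C(12,3) = 7/44; then P = 6/17
  1 pink: C(5,1)C(7,2)/C(12,3) = 21/44; then P = 7/17
  2 pink: C(5,2)C(7,1)/C(12,3) = 7/22; then P = 8/17
  3 pink: C(5,3)C(7,0)/C(12,3) = 1/22; then P = 9/17
P(pink from Urn B) = 29/68 ≈ 0.4265.

29/68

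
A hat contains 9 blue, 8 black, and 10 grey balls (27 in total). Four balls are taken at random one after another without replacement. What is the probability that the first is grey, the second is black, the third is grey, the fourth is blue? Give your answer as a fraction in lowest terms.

Multiply the conditional probability of each draw in order, without replacement, so each draw removes one from its color and from the total.
P = (10/27) · (8/26) · (9/25) · (9/24) = 1/65 ≈ 0.0154.

1/65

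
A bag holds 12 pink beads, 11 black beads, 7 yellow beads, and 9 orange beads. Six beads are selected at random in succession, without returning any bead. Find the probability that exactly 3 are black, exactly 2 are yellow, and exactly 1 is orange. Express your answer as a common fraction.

1485/155363

Unordered draws without replacement: count favorable combinations over C(39,6).
Favorable = C(12,0) · C(11,3) · C(7,2) · C(9,1) = 31185; total = C(39,6) = 3262623.
P = 31185/3262623 = 1485/155363 ≈ 0.0096.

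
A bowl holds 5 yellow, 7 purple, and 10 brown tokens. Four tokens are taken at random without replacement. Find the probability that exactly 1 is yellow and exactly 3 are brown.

Unordered draws without replacement: count favorable combinations over C(22,4).
Favorable = C(5,1) · C(7,0) · C(10,3) = 600; total = C(22,4) = 7315.
P = 600/7315 = 120/1463 ≈ 0.0820.

120/1463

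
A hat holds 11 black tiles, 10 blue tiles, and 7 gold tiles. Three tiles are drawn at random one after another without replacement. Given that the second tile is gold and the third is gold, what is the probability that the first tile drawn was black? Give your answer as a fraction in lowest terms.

11/26

P(first=black and the second tile is gold and the third is gold) = (11/28)·(7/27)·(6/26) = 11/468.
P(E) = Σ over first color = 11/468 + 5/234 + 5/468 = 1/18.
By Bayes, P(first=black | E) = 11/468 / 1/18 = 11/26 ≈ 0.4231.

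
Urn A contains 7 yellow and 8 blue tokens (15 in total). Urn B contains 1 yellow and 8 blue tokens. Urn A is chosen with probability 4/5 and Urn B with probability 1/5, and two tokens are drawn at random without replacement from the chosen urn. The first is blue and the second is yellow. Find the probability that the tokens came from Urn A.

P(E | Urn A) = 4/15; P(E | Urn B) = 1/9.
P(E) = 4/5·4/15 + 1/5·1/9 = 53/225.
By Bayes' rule, P(Urn A | E) = 16/75 / 53/225 = 48/53 ≈ 0.9057.

48/53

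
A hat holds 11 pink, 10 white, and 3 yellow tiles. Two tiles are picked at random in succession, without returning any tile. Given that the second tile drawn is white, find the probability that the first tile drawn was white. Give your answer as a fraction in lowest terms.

P(first=white and the second tile drawn is white) = (10/24)·(9/23) = 15/92.
P(the second tile drawn is white) = Σ over first color = 55/276 + 15/92 + 5/92 = 5/12.
By Bayes, P(first=white | the second tile drawn is white) = 15/92 / 5/12 = 9/23 ≈ 0.3913.

9/23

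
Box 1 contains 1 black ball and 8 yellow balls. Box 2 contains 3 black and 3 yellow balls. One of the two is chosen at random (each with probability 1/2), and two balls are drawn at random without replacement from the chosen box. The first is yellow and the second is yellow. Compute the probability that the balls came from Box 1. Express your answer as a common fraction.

P(E | Box 1) = 7/9; P(E | Box 2) = 1/5.
P(E) = 1/2·7/9 + 1/2·1/5 = 22/45.
By Bayes' rule, P(Box 1 | E) = 7/18 / 22/45 = 35/44 ≈ 0.7955.

35/44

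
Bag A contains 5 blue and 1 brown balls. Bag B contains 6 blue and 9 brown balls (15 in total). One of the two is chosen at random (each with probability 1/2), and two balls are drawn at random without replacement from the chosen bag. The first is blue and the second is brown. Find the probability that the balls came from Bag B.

54/89

P(E | Bag A) = 1/6; P(E | Bag B) = 9/35.
P(E) = 1/2·1/6 + 1/2·9/35 = 89/420.
By Bayes' rule, P(Bag B | E) = 9/70 / 89/420 = 54/89 ≈ 0.6067.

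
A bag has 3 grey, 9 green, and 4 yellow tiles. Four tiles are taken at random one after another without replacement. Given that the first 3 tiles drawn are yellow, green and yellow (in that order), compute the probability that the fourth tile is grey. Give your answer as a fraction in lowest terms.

After removing 1 green, 2 yellow, the bag has 3 grey out of 13 remaining.
P(fourth is grey | given) = 3/13 ≈ 0.2308.

3/13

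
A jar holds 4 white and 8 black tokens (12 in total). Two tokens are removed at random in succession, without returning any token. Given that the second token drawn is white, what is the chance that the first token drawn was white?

3/11

P(first=white and the second token drawn is white) = (4/12)·(3/11) = 1/11.
P(the second token drawn is white) = Σ over first color = 1/11 + 8/33 = 1/3.
By Bayes, P(first=white | the second token drawn is white) = 1/11 / 1/3 = 3/11 ≈ 0.2727.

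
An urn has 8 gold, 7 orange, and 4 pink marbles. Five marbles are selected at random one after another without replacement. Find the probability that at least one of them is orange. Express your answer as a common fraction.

301/323

Use the complement: P(at least one orange) = 1 − P(no orange).
P(none) = C(12,5)/C(19,5) = 792/11628.
So P = 1 − 792/11628 = 301/323 ≈ 0.9319.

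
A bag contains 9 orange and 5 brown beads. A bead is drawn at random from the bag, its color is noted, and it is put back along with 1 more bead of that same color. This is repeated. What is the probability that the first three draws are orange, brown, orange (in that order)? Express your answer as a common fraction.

15/112

Track the composition after each reinforcement of +1.
P = (9/14) · (5/15) · (10/16) = 15/112 ≈ 0.1339.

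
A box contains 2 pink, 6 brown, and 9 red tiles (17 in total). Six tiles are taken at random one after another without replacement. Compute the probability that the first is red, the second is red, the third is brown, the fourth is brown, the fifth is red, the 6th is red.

Multiply the conditional probability of each draw in order, without replacement, so each draw removes one from its color and from the total.
P = (9/17) · (8/16) · (6/15) · (5/14) · (7/13) · (6/12) = 9/884 ≈ 0.0102.

9/884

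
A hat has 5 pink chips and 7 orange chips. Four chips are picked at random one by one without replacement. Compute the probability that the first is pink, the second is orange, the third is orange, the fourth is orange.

35/396

Multiply the conditional probability of each draw in order, without replacement, so each draw removes one from its color and from the total.
P = (5/12) · (7/11) · (6/10) · (5/9) = 35/396 ≈ 0.0884.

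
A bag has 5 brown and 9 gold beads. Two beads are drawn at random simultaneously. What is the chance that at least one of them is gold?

81/91

Use the complement: P(at least one gold) = 1 − P(no gold).
P(none) = C(5,2)/C(14,2) = 10/91.
So P = 1 − 10/91 = 81/91 ≈ 0.8901.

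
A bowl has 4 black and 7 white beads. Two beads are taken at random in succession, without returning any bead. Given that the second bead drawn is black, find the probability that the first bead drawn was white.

P(first=white and the second bead drawn is black) = (7/11)·(4/10) = 14/55.
P(the second bead drawn is black) = Σ over first color = 6/55 + 14/55 = 4/11.
By Bayes, P(first=white | the second bead drawn is black) = 14/55 / 4/11 = 7/10 ≈ 0.7000.

7/10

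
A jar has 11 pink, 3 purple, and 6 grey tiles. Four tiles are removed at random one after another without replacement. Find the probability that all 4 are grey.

Unordered draws without replacement: count favorable combinations over C(20,4).
Favorable = C(11,0) · C(3,0) · C(6,4) = 15; total = C(20,4) = 4845.
P = 15/4845 = 1/323 ≈ 0.0031.

1/323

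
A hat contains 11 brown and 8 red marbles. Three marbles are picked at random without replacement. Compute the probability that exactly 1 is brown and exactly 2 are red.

308/969

Unordered draws without replacement: count favorable combinations over C(19,3).
Favorable = C(11,1) · C(8,2) = 308; total = C(19,3) = 969.
P = 308/969 = 308/969 ≈ 0.3179.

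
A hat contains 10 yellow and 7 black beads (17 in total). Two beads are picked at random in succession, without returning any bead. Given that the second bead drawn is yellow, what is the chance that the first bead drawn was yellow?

P(first=yellow and the second bead drawn is yellow) = (10/17)·(9/16) = 45/136.
P(the second bead drawn is yellow) = Σ over first color = 45/136 + 35/136 = 10/17.
By Bayes, P(first=yellow | the second bead drawn is yellow) = 45/136 / 10/17 = 9/16 ≈ 0.5625.

9/16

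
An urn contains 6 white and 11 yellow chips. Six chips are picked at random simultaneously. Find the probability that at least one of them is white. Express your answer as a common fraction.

Use the complement: P(at least one white) = 1 − P(no white).
P(none) = C(11,6)/C(17,6) = 462/12376.
So P = 1 − 462/12376 = 851/884 ≈ 0.9627.

851/884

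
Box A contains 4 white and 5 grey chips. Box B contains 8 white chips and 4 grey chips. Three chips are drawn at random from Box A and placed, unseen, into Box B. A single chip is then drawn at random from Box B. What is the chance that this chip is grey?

17/45

Condition on how many of the transferred chips are grey (from Box A: 5 grey of 9; then Box B has 15 total).
  0 grey: C(5,0)C(4,3)/C(9,3) = 1/21; then P = 4/15
  1 grey: C(5,1)C(4,2)/C(9,3) = 5/14; then P = 5/15
  2 grey: C(5,2)C(4,1)/C(9,3) = 10/21; then P = 6/15
  3 grey: C(5,3)C(4,0)/C(9,3) = 5/42; then P = 7/15
P(grey from Box B) = 17/45 ≈ 0.3778.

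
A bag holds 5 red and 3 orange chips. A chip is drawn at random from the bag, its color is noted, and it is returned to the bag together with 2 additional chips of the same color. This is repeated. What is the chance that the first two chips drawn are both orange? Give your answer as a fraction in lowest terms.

3/16

After a orange draw the bag holds 5 orange out of 10.
P = (3/8)·(5/10) = 3/16 ≈ 0.1875.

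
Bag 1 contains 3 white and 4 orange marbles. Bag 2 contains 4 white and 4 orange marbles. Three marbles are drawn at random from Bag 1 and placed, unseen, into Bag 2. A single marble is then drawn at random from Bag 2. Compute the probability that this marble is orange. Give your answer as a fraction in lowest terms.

40/77

Condition on how many of the transferred marbles are orange (from Bag 1: 4 orange of 7; then Bag 2 has 11 total).
  0 orange: C(4,0)C(3,3)/C(7,3) = 1/35; then P = 4/11
  1 orange: C(4,1)C(3,2)/C(7,3) = 12/35; then P = 5/11
  2 orange: C(4,2)C(3,1)/C(7,3) = 18/35; then P = 6/11
  3 orange: C(4,3)C(3,0)/C(7,3) = 4/35; then P = 7/11
P(orange from Bag 2) = 40/77 ≈ 0.5195.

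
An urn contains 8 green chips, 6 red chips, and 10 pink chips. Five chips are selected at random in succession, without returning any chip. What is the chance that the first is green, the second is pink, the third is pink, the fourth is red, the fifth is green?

3/506

Multiply the conditional probability of each draw in order, without replacement, so each draw removes one from its color and from the total.
P = (8/24) · (10/23) · (9/22) · (6/21) · (7/20) = 3/506 ≈ 0.0059.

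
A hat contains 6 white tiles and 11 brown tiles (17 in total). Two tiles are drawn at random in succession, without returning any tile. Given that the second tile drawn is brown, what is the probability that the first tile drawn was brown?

P(first=brown and the second tile drawn is brown) = (11/17)·(10/16) = 55/136.
P(the second tile drawn is brown) = Σ over first color = 33/136 + 55/136 = 11/17.
By Bayes, P(first=brown | the second tile drawn is brown) = 55/136 / 11/17 = 5/8 ≈ 0.6250.

5/8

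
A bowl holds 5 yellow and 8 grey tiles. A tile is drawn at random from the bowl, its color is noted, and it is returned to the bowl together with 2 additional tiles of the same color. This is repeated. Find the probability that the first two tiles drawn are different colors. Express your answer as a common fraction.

Either grey then yellow, or yellow then grey; after the first draw the total is 15.
P = (8/13)·(5/15) + (5/13)·(8/15) = 16/39 ≈ 0.4103.

16/39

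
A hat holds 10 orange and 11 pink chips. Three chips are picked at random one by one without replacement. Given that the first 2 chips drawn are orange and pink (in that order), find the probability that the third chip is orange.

After removing 1 orange, 1 pink, the hat has 9 orange out of 19 remaining.
P(third is orange | given) = 9/19 ≈ 0.4737.

9/19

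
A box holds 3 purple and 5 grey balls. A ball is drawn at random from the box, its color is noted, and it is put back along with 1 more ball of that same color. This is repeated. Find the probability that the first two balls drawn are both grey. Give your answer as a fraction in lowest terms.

After a grey draw the box holds 6 grey out of 9.
P = (5/8)·(6/9) = 5/12 ≈ 0.4167.

5/12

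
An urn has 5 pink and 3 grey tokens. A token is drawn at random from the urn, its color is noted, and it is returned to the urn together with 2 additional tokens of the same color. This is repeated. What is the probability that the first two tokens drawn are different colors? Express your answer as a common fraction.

3/8

Either grey then pink, or pink then grey; after the first draw the total is 10.
P = (3/8)·(5/10) + (5/8)·(3/10) = 3/8 ≈ 0.3750.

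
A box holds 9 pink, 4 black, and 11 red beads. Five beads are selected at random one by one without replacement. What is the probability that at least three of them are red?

267/644

Sum the hypergeometric tail for j = 3,…,5 red beads.
Favorable = C(11,3)·C(13,2) + C(11,4)·C(13,1) + C(11,5)·C(13,0) = 17622; total = C(24,5) = 42504.
P = 17622/42504 = 267/644 ≈ 0.4146.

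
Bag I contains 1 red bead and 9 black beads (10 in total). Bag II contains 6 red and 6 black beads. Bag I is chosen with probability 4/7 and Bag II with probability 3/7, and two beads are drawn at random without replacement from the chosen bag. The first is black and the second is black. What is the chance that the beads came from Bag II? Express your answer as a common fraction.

75/427

P(E | Bag I) = 4/5; P(E | Bag II) = 5/22.
P(E) = 4/7·4/5 + 3/7·5/22 = 61/110.
By Bayes' rule, P(Bag II | E) = 15/154 / 61/110 = 75/427 ≈ 0.1756.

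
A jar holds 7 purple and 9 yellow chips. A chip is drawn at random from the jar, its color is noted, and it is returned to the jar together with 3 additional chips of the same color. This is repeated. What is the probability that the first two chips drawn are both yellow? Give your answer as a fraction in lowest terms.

27/76

After a yellow draw the jar holds 12 yellow out of 19.
P = (9/16)·(12/19) = 27/76 ≈ 0.3553.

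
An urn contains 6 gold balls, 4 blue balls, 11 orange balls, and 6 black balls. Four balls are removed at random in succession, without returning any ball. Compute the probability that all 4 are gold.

Unordered draws without replacement: count favorable combinations over C(27,4).
Favorable = C(6,4) · C(4,0) · C(11,0) · C(6,0) = 15; total = C(27,4) = 17550.
P = 15/17550 = 1/1170 ≈ 0.0009.

1/1170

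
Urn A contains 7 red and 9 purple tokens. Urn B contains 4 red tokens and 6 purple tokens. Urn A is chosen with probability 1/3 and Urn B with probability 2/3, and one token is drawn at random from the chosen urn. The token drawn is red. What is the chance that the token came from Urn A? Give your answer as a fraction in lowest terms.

P(red | Urn A) = 7/16; P(red | Urn B) = 2/5.
P(red) = 1/3·7/16 + 2/3·2/5 = 33/80.
By Bayes' rule, P(Urn A | red) = 7/48 / 33/80 = 35/99 ≈ 0.3535.

35/99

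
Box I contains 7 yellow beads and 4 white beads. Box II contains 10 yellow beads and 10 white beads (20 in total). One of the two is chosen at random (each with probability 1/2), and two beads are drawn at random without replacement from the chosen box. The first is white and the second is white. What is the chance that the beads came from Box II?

165/241

P(E | Box I) = 6/55; P(E | Box II) = 9/38.
P(E) = 1/2·6/55 + 1/2·9/38 = 723/4180.
By Bayes' rule, P(Box II | E) = 9/76 / 723/4180 = 165/241 ≈ 0.6846.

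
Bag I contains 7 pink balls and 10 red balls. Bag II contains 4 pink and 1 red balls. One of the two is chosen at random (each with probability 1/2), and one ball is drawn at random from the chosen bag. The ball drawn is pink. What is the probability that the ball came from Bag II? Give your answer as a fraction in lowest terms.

P(pink | Bag I) = 7/17; P(pink | Bag II) = 4/5.
P(pink) = 1/2·7/17 + 1/2·4/5 = 103/170.
By Bayes' rule, P(Bag II | pink) = 2/5 / 103/170 = 68/103 ≈ 0.6602.

68/103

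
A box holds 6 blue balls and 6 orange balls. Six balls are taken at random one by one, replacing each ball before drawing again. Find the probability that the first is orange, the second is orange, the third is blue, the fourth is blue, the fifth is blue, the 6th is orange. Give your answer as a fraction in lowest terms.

1/64

Multiply the conditional probability of each draw in order, with replacement (the composition resets each draw).
P = (6/12) · (6/12) · (6/12) · (6/12) · (6/12) · (6/12) = 1/64 ≈ 0.0156.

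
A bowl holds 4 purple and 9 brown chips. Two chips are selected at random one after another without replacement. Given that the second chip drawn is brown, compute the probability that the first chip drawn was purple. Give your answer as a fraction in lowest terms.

1/3

P(first=purple and the second chip drawn is brown) = (4/13)·(9/12) = 3/13.
P(the second chip drawn is brown) = Σ over first color = 3/13 + 6/13 = 9/13.
By Bayes, P(first=purple | the second chip drawn is brown) = 3/13 / 9/13 = 1/3 ≈ 0.3333.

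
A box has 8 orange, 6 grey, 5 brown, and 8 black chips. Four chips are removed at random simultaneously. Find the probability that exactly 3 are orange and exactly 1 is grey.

56/2925

Unordered draws without replacement: count favorable combinations over C(27,4).
Favorable = C(8,3) · C(6,1) · C(5,0) · C(8,0) = 336; total = C(27,4) = 17550.
P = 336/17550 = 56/2925 ≈ 0.0191.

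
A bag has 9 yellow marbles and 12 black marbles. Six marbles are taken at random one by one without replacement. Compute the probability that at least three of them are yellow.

Sum the hypergeometric tail for j = 3,…,6 yellow marbles.
Favorable = C(9,3)·C(12,3) + C(9,4)·C(12,2) + C(9,5)·C(12,1) + C(9,6)·C(12,0) = 28392; total = C(21,6) = 54264.
P = 28392/54264 = 169/323 ≈ 0.5232.

169/323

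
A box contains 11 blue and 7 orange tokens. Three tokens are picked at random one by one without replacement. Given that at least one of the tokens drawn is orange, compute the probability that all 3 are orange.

5/93

P(all 3 orange) = C(7,3)/C(18,3) = 35/816; P(at least one orange) = 1 − C(11,3)/C(18,3) = 217/272.
Since 'all 3 orange' ⊆ 'at least one orange', P(all 3 | at least one) = 35/816 / 217/272 = 5/93 ≈ 0.0538.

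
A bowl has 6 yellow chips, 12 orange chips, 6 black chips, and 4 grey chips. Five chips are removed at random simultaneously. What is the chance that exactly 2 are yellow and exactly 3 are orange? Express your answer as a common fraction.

55/1638

Unordered draws without replacement: count favorable combinations over C(28,5).
Favorable = C(6,2) · C(12,3) · C(6,0) · C(4,0) = 3300; total = C(28,5) = 98280.
P = 3300/98280 = 55/1638 ≈ 0.0336.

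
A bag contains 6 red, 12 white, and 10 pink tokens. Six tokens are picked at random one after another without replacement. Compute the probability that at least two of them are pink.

Sum the hypergeometric tail for j = 2,…,6 pink tokens.
Favorable = C(10,2)·C(18,4) + C(10,3)·C(18,3) + C(10,4)·C(18,2) + C(10,5)·C(18,1) + C(10,6)·C(18,0) = 272496; total = C(28,6) = 376740.
P = 272496/376740 = 3244/4485 ≈ 0.7233.

3244/4485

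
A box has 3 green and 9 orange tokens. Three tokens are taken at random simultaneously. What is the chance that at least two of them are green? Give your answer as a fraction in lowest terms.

Sum the hypergeometric tail for j = 2,…,3 green tokens.
Favorable = C(3,2)·C(9,1) + C(3,3)·C(9,0) = 28; total = C(12,3) = 220.
P = 28/220 = 7/55 ≈ 0.1273.

7/55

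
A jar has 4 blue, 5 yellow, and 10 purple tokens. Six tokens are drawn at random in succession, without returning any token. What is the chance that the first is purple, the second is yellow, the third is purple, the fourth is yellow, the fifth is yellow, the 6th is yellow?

Multiply the conditional probability of each draw in order, without replacement, so each draw removes one from its color and from the total.
P = (10/19) · (5/18) · (9/17) · (4/16) · (3/15) · (2/14) = 5/9044 ≈ 0.0006.

5/9044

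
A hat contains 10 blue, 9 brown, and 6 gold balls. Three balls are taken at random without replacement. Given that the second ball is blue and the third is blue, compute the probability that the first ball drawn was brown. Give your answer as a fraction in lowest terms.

P(first=brown and the second ball is blue and the third is blue) = (9/25)·(10/24)·(9/23) = 27/460.
P(E) = Σ over first color = 6/115 + 27/460 + 9/230 = 3/20.
By Bayes, P(first=brown | E) = 27/460 / 3/20 = 9/23 ≈ 0.3913.

9/23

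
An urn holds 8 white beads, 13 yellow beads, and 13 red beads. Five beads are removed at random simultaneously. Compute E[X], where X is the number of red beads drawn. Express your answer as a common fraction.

By linearity of expectation, E[X] = Σ P(draw i is red); by symmetry each draw (even without replacement) has P(red) = 13/34.
E[X] = 5 · 13/34 = 65/34 ≈ 1.9118.

65/34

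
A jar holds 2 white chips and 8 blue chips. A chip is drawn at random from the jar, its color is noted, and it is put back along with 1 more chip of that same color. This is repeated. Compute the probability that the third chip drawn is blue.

4/5

Sum over the four possibilities for the first two draws (blue/not-blue each), tracking how the blue count and total change by +1 per draw.
P(third is blue) = 4/5 ≈ 0.8000. (In a Pólya urn every draw has the same marginal probability 8/10.)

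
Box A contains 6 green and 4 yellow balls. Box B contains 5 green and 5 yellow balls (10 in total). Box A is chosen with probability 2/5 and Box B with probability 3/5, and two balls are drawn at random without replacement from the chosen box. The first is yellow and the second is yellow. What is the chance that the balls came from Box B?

P(E | Box A) = 2/15; P(E | Box B) = 2/9.
P(E) = 2/5·2/15 + 3/5·2/9 = 14/75.
By Bayes' rule, P(Box B | E) = 2/15 / 14/75 = 5/7 ≈ 0.7143.

5/7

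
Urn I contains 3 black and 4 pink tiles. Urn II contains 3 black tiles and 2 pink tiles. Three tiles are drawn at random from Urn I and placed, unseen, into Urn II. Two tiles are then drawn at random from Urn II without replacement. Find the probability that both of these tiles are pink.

Condition on how many of the transferred tiles are pink (from Urn I: 4 pink of 7; then Urn II has 8 total).
  0 pink: C(4,0)C(3,3)/C(7,3) = 1/35; then P = C(2,2)/C(8,2) = 1/28
  1 pink: C(4,1)C(3,2)/C(7,3) = 12/35; then P = C(3,2)/C(8,2) = 3/28
  2 pink: C(4,2)C(3,1)/C(7,3) = 18/35; then P = C(4,2)/C(8,2) = 3/14
  3 pink: C(4,3)C(3,0)/C(7,3) = 4/35; then P = C(5,2)/C(8,2) = 5/14
P(both pink) = 37/196 ≈ 0.1888.

37/196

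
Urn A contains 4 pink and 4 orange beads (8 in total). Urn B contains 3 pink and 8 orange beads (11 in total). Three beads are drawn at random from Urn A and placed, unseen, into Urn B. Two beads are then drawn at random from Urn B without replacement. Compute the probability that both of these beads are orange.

569/1274

Condition on how many of the transferred beads are orange (from Urn A: 4 orange of 8; then Urn B has 14 total).
  0 orange: C(4,0)C(4,3)/C(8,3) = 1/14; then P = C(8,2)/C(14,2) = 4/13
  1 orange: C(4,1)C(4,2)/C(8,3) = 3/7; then P = C(9,2)/C(14,2) = 36/91
  2 orange: C(4,2)C(4,1)/C(8,3) = 3/7; then P = C(10,2)/C(14,2) = 45/91
  3 orange: C(4,3)C(4,0)/C(8,3) = 1/14; then P = C(11,2)/C(14,2) = 55/91
P(both orange) = 569/1274 ≈ 0.4466.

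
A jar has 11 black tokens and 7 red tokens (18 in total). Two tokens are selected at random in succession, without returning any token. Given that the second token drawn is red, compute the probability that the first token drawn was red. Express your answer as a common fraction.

6/17

P(first=red and the second token drawn is red) = (7/18)·(6/17) = 7/51.
P(the second token drawn is red) = Σ over first color = 77/306 + 7/51 = 7/18.
By Bayes, P(first=red | the second token drawn is red) = 7/51 / 7/18 = 6/17 ≈ 0.3529.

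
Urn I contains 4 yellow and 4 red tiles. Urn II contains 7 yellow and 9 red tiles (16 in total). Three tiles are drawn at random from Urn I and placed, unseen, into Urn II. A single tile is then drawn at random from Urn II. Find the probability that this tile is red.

21/38

Condition on how many of the transferred tiles are red (from Urn I: 4 red of 8; then Urn II has 19 total).
  0 red: C(4,0)C(4,3)/C(8,3) = 1/14; then P = 9/19
  1 red: C(4,1)C(4,2)/C(8,3) = 3/7; then P = 10/19
  2 red: C(4,2)C(4,1)/C(8,3) = 3/7; then P = 11/19
  3 red: C(4,3)C(4,0)/C(8,3) = 1/14; then P = 12/19
P(red from Urn II) = 21/38 ≈ 0.5526.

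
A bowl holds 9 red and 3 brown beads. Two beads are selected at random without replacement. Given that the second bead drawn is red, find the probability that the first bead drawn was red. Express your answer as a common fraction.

P(first=red and the second bead drawn is red) = (9/12)·(8/11) = 6/11.
P(the second bead drawn is red) = Σ over first color = 6/11 + 9/44 = 3/4.
By Bayes, P(first=red | the second bead drawn is red) = 6/11 / 3/4 = 8/11 ≈ 0.7273.

8/11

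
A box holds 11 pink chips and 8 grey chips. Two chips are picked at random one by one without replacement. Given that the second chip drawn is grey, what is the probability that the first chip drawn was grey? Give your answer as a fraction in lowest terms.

P(first=grey and the second chip drawn is grey) = (8/19)·(7/18) = 28/171.
P(the second chip drawn is grey) = Σ over first color = 44/171 + 28/171 = 8/19.
By Bayes, P(first=grey | the second chip drawn is grey) = 28/171 / 8/19 = 7/18 ≈ 0.3889.

7/18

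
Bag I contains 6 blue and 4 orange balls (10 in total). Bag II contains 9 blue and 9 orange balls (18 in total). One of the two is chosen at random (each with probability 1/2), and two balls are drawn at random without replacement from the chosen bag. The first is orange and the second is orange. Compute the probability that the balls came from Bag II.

30/47

P(E | Bag I) = 2/15; P(E | Bag II) = 4/17.
P(E) = 1/2·2/15 + 1/2·4/17 = 47/255.
By Bayes' rule, P(Bag II | E) = 2/17 / 47/255 = 30/47 ≈ 0.6383.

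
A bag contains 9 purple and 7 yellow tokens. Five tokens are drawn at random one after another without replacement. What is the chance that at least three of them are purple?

33/52

Sum the hypergeometric tail for j = 3,…,5 purple tokens.
Favorable = C(9,3)·C(7,2) + C(9,4)·C(7,1) + C(9,5)·C(7,0) = 2772; total = C(16,5) = 4368.
P = 2772/4368 = 33/52 ≈ 0.6346.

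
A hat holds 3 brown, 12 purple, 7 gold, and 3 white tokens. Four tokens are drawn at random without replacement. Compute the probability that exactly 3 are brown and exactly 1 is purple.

6/6325

Unordered draws without replacement: count favorable combinations over C(25,4).
Favorable = C(3,3) · C(12,1) · C(7,0) · C(3,0) = 12; total = C(25,4) = 12650.
P = 12/12650 = 6/6325 ≈ 0.0009.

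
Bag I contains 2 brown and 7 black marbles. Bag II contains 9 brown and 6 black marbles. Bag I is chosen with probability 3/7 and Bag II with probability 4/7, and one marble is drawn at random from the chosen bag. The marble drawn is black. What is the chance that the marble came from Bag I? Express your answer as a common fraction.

P(black | Bag I) = 7/9; P(black | Bag II) = 2/5.
P(black) = 3/7·7/9 + 4/7·2/5 = 59/105.
By Bayes' rule, P(Bag I | black) = 1/3 / 59/105 = 35/59 ≈ 0.5932.

35/59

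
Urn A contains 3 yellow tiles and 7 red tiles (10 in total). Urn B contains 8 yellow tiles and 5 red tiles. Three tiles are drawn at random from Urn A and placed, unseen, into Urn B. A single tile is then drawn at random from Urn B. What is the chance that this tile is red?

71/160

Condition on how many of the transferred tiles are red (from Urn A: 7 red of 10; then Urn B has 16 total).
  0 red: C(7,0)C(3,3)/C(10,3) = 1/120; then P = 5/16
  1 red: C(7,1)C(3,2)/C(10,3) = 7/40; then P = 6/16
  2 red: C(7,2)C(3,1)/C(10,3) = 21/40; then P = 7/16
  3 red: C(7,3)C(3,0)/C(10,3) = 7/24; then P = 8/16
P(red from Urn B) = 71/160 ≈ 0.4437.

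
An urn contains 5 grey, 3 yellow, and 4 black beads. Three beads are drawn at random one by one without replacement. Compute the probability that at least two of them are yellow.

7/55

Sum the hypergeometric tail for j = 2,…,3 yellow beads.
Favorable = C(3,2)·C(9,1) + C(3,3)·C(9,0) = 28; total = C(12,3) = 220.
P = 28/220 = 7/55 ≈ 0.1273.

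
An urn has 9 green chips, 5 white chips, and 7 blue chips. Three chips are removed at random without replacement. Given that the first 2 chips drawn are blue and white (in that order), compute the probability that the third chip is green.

9/19

After removing 1 white, 1 blue, the urn has 9 green out of 19 remaining.
P(third is green | given) = 9/19 ≈ 0.4737.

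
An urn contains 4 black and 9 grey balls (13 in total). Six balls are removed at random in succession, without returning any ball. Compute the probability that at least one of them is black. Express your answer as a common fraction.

Use the complement: P(at least one black) = 1 − P(no black).
P(none) = C(9,6)/C(13,6) = 84/1716.
So P = 1 − 84/1716 = 136/143 ≈ 0.9510.

136/143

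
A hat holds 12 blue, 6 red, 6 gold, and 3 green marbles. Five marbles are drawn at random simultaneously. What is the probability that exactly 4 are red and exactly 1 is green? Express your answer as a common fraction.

Unordered draws without replacement: count favorable combinations over C(27,5).
Favorable = C(12,0) · C(6,4) · C(6,0) · C(3,1) = 45; total = C(27,5) = 80730.
P = 45/80730 = 1/1794 ≈ 0.0006.

1/1794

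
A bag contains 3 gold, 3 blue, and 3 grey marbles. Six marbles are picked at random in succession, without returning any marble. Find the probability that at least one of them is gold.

83/84

Use the complement: P(at least one gold) = 1 − P(no gold).
P(none) = C(6,6)/C(9,6) = 1/84.
So P = 1 − 1/84 = 83/84 ≈ 0.9881.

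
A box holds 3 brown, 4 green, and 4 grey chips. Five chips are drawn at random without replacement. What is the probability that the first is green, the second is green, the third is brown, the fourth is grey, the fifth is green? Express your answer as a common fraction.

Multiply the conditional probability of each draw in order, without replacement, so each draw removes one from its color and from the total.
P = (4/11) · (3/10) · (3/9) · (4/8) · (2/7) = 2/385 ≈ 0.0052.

2/385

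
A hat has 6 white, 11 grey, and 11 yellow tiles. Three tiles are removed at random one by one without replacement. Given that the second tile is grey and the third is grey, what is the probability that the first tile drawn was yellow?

P(first=yellow and the second tile is grey and the third is grey) = (11/28)·(11/27)·(10/26) = 605/9828.
P(E) = Σ over first color = 55/1638 + 55/1092 + 605/9828 = 55/378.
By Bayes, P(first=yellow | E) = 605/9828 / 55/378 = 11/26 ≈ 0.4231.

11/26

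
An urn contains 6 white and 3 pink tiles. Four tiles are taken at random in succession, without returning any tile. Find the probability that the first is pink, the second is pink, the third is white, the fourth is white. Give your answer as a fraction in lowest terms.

Multiply the conditional probability of each draw in order, without replacement, so each draw removes one from its color and from the total.
P = (3/9) · (2/8) · (6/7) · (5/6) = 5/84 ≈ 0.0595.

5/84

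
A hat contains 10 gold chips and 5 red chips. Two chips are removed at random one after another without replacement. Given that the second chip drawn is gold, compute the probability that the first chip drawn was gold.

P(first=gold and the second chip drawn is gold) = (10/15)·(9/14) = 3/7.
P(the second chip drawn is gold) = Σ over first color = 3/7 + 5/21 = 2/3.
By Bayes, P(first=gold | the second chip drawn is gold) = 3/7 / 2/3 = 9/14 ≈ 0.6429.

9/14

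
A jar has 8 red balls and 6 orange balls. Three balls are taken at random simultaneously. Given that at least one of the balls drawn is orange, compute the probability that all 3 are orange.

5/77

P(all 3 orange) = C(6,3)/C(14,3) = 5/91; P(at least one orange) = 1 − C(8,3)/C(14,3) = 11/13.
Since 'all 3 orange' ⊆ 'at least one orange', P(all 3 | at least one) = 5/91 / 11/13 = 5/77 ≈ 0.0649.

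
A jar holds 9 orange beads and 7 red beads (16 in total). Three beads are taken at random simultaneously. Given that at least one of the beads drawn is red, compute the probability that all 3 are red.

P(all 3 red) = C(7,3)/C(16,3) = 1/16; P(at least one red) = 1 − C(9,3)/C(16,3) = 17/20.
Since 'all 3 red' ⊆ 'at least one red', P(all 3 | at least one) = 1/16 / 17/20 = 5/68 ≈ 0.0735.

5/68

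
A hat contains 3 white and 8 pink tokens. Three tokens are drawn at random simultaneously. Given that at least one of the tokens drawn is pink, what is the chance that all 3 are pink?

P(all 3 pink) = C(8,3)/C(11,3) = 56/165; P(at least one pink) = 1 − C(3,3)/C(11,3) = 164/165.
Since 'all 3 pink' ⊆ 'at least one pink', P(all 3 | at least one) = 56/165 / 164/165 = 14/41 ≈ 0.3415.

14/41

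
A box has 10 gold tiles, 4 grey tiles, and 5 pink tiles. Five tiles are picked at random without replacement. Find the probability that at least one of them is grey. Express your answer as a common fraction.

Use the complement: P(at least one grey) = 1 − P(no grey).
P(none) = C(15,5)/C(19,5) = 3003/11628.
So P = 1 − 3003/11628 = 2875/3876 ≈ 0.7417.

2875/3876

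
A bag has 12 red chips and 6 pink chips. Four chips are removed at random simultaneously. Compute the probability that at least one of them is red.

Use the complement: P(at least one red) = 1 − P(no red).
P(none) = C(6,4)/C(18,4) = 15/3060.
So P = 1 − 15/3060 = 203/204 ≈ 0.9951.

203/204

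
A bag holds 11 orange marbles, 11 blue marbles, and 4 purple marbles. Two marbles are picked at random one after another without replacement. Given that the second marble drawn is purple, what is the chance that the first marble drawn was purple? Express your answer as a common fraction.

3/25

P(first=purple and the second marble drawn is purple) = (4/26)·(3/25) = 6/325.
P(the second marble drawn is purple) = Σ over first color = 22/325 + 22/325 + 6/325 = 2/13.
By Bayes, P(first=purple | the second marble drawn is purple) = 6/325 / 2/13 = 3/25 ≈ 0.1200.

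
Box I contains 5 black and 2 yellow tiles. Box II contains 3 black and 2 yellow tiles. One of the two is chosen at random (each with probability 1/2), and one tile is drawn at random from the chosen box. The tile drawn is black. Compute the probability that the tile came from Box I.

25/46

P(black | Box I) = 5/7; P(black | Box II) = 3/5.
P(black) = 1/2·5/7 + 1/2·3/5 = 23/35.
By Bayes' rule, P(Box I | black) = 5/14 / 23/35 = 25/46 ≈ 0.5435.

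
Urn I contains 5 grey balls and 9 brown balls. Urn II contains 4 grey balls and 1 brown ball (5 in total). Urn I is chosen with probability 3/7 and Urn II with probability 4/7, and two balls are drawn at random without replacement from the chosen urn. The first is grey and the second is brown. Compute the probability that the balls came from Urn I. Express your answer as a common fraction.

P(E | Urn I) = 45/182; P(E | Urn II) = 1/5.
P(E) = 3/7·45/182 + 4/7·1/5 = 1403/6370.
By Bayes' rule, P(Urn I | E) = 135/1274 / 1403/6370 = 675/1403 ≈ 0.4811.

675/1403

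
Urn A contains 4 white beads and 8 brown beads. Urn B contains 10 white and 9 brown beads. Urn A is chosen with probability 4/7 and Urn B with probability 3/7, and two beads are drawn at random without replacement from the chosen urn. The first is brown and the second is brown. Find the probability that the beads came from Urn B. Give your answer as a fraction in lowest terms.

99/365

P(E | Urn A) = 14/33; P(E | Urn B) = 4/19.
P(E) = 4/7·14/33 + 3/7·4/19 = 1460/4389.
By Bayes' rule, P(Urn B | E) = 12/133 / 1460/4389 = 99/365 ≈ 0.2712.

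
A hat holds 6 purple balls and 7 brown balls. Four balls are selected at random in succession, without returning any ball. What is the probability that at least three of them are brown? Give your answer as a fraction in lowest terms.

Sum the hypergeometric tail for j = 3,…,4 brown balls.
Favorable = C(7,3)·C(6,1) + C(7,4)·C(6,0) = 245; total = C(13,4) = 715.
P = 245/715 = 49/143 ≈ 0.3427.

49/143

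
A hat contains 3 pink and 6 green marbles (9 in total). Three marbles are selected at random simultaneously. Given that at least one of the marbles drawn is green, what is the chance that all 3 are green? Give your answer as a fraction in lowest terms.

P(all 3 green) = C(6,3)/C(9,3) = 5/21; P(at least one green) = 1 − C(3,3)/C(9,3) = 83/84.
Since 'all 3 green' ⊆ 'at least one green', P(all 3 | at least one) = 5/21 / 83/84 = 20/83 ≈ 0.2410.

20/83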